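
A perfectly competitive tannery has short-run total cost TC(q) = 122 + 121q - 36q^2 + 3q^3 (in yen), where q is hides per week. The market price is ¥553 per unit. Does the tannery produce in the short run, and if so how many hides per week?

Produce at q = 12

Strip out fixed cost: VC = 121q - 36q^2 + 3q^3. Then AVC = 121 - 36q + 3q^2 and MC = 121 - 72q + 9q^2.
AVC hits its minimum where MC = AVC, at q = 6, giving min AVC = 121 - 36·6 + 3·6^2 = ¥13.
Since P = ¥553 ≥ min AVC = ¥13, price covers variable cost and the firm should produce.
Solving P = MC: -432 - 72q + 9q^2 = 0 ⇒ q = -4 or 12. On the upward-sloping branch, q* = 12.
Check: AVC at q = 12 is ¥121 ≤ P, so revenue covers variable cost.
Profit = P·q − TC = 553·12 − 1574 = ¥5062.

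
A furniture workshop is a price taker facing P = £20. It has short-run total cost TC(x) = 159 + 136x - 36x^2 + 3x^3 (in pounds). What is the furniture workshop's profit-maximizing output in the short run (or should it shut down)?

From TC, MC = TC'(x) = 136 - 72x + 9x^2 and AVC = VC/x = 136 - 36x + 3x^2.
The AVC parabola has its vertex at x = 36/6 = 6, where AVC = 136 - 36·6 + 3·6^2 = £28.
With P < min AVC (£20 < £28), every unit sold adds to the loss.
The firm minimizes its loss by shutting down and losing only its fixed cost of £159.

Shut down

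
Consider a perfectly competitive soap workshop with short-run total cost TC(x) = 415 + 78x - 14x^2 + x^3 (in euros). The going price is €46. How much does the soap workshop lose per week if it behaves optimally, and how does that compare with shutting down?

Profit = -€287 at x = 8

AVC = 78 - 14x + x^2 has its minimum €29 at x = 7; price €46 clears that bar, so the firm operates.
MC = 78 - 28x + 3x^2. Setting P = MC and taking the root on the rising branch gives x* = 8.
TR = 46·8 = 368. TC = 415 + 240 = 655. Profit = 368 − 655 = -€287.
Shutting down would mean losing the fixed cost of €415, so operating at a loss of €287 is better by €128.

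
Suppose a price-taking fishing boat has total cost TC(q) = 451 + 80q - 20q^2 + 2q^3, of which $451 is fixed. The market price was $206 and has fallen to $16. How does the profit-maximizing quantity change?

Output falls from 9 to 0 (the firm shuts down)

MC = 80 - 40q + 6q^2; the shutdown threshold is min AVC = $30 (at q = 5).
With P = $206 above the shutdown price, P = MC gives q = 9.
At P = $16 < min AVC = $30, price no longer covers variable cost at any output, so the firm shuts down: q = 0.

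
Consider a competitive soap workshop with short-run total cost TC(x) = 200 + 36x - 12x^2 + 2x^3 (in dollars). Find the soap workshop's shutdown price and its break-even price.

Shutdown price = $18; break-even price = $66

AVC = 36 - 12x + 2x^2; minimized at x = 3, giving min AVC = $18. That is the shutdown price.
ATC = 200/x + 36 - 12x + 2x^2. Setting dATC/dx = −200/x^2 − 12 + 4x = 0 gives x = 5 (since 4·5^3 − 12·5^2 = 200).
min ATC = 200/5 + 36 − 12·5 + 2·5^2 = $66. That is the break-even price.
For $18 ≤ P < $66 the firm produces at a loss; below $18 it shuts down.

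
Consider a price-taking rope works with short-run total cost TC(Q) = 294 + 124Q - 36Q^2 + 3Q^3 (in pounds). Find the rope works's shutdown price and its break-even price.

Shutdown price = £16; break-even price = £61

AVC = 124 - 36Q + 3Q^2; minimized at Q = 6, giving min AVC = £16. That is the shutdown price.
ATC = 294/Q + 124 - 36Q + 3Q^2. Setting dATC/dQ = −294/Q^2 − 36 + 6Q = 0 gives Q = 7 (since 6·7^3 − 36·7^2 = 294).
min ATC = 294/7 + 124 − 36·7 + 3·7^2 = £61. That is the break-even price.
Between these two prices the firm operates at a loss; above £61 it earns a profit.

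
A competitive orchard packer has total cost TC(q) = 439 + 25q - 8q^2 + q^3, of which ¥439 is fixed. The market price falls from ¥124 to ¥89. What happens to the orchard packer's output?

Output falls from 9 to 8

MC = 25 - 16q + 3q^2; the shutdown threshold is min AVC = ¥9 (at q = 4).
At P = ¥124 ≥ min AVC, set P = MC on the rising branch: q = 9.
At P = ¥89 ≥ min AVC, set P = MC: q = 8. The firm stays open but cuts output.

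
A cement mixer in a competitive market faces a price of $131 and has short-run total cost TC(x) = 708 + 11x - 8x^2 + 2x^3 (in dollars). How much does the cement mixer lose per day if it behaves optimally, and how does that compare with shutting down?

Profit = -$132 at x = 6

AVC = 11 - 8x + 2x^2; min AVC = $3 at x = 2. Since P = $131 ≥ min AVC, the firm produces.
MC = 11 - 16x + 6x^2. Setting P = MC and taking the root on the rising branch gives x* = 6.
TR = 131·6 = 786. TC = 708 + 210 = 918. Profit = 786 − 918 = -$132.
That loss of $132 beats the $708 the firm would lose by shutting down; producing recovers $576 of fixed cost.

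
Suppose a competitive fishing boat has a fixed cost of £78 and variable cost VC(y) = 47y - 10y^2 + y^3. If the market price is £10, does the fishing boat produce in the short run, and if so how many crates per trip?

Shut down

From TC, MC = TC'(y) = 47 - 20y + 3y^2 and AVC = VC/y = 47 - 10y + y^2.
AVC hits its minimum where MC = AVC, at y = 5, giving min AVC = 47 - 10·5 + 5^2 = £22.
Since P = £10 < min AVC = £22, price fails to cover variable cost at any output.
Shutting down limits the loss to fixed cost, £78.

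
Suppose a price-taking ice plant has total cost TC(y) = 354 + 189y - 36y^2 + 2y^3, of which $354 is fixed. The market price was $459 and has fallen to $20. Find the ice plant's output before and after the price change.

Output falls from 15 to 0 (the firm shuts down)

AVC = 189 - 36y + 2y^2, minimized at y = 9 where min AVC = $27. MC = 189 - 72y + 6y^2.
With P = $459 above the shutdown price, P = MC gives y = 15.
At P = $20 < min AVC = $27, price no longer covers variable cost at any output, so the firm shuts down: y = 0.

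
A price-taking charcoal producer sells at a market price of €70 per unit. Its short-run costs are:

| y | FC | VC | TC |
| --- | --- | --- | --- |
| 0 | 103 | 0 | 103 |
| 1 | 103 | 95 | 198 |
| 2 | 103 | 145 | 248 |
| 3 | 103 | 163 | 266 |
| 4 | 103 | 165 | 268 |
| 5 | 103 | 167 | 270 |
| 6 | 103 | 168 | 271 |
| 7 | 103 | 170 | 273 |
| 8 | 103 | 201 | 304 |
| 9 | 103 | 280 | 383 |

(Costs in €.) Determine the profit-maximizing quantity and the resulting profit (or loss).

Profit at each row (π = 70y − TC): y=0: -103; y=1: -128; y=2: -108; y=3: -56; y=4: 12; y=5: 80; y=6: 149; y=7: 217; y=8: 256; y=9: 247.
Profit is maximized at y = 8. AVC there is 201/8 = €25.12 ≤ P, so producing beats shutting down (which would give -€103).

y = 8; profit = €256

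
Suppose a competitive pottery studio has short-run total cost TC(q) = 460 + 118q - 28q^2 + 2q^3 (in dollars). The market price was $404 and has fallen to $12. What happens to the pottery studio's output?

Output falls from 13 to 0 (the firm shuts down)

AVC = 118 - 28q + 2q^2, minimized at q = 7 where min AVC = $20. MC = 118 - 56q + 6q^2.
At P = $404 ≥ min AVC, set P = MC on the rising branch: q = 13.
At P = $12 < min AVC = $20, price no longer covers variable cost at any output, so the firm shuts down: q = 0.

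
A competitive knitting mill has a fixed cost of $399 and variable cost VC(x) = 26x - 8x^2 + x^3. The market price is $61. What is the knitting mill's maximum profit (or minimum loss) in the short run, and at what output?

AVC = 26 - 8x + x^2; min AVC = $10 at x = 4. Since P = $61 ≥ min AVC, the firm produces.
With MC = 26 - 16x + 3x^2, P = MC on the upward-sloping part at x* = 7.
TR = 61·7 = 427. TC = 399 + 133 = 532. Profit = 427 − 532 = -$105.
By producing, the firm covers all variable cost plus $294 of fixed cost; shutting down would lose the full $399.

Profit = -$105 at x = 7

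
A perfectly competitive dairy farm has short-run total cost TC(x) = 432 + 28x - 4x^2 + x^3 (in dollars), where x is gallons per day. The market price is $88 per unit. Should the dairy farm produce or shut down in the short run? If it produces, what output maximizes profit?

Variable cost is VC = 28x - 4x^2 + x^3, so AVC = VC/x = 28 - 4x + x^2 and MC = dTC/dx = 28 - 8x + 3x^2.
AVC is minimized where dAVC/dx = -4 + 2x = 0, at x = 2; min AVC = 28 - 4·2 + 2^2 = $24.
P = $88 exceeds min AVC = $24, so the firm stays open.
Set P = MC: 88 = 28 - 8x + 3x^2 → -60 - 8x + 3x^2 = 0. The roots are x = -10/3 and x = 6; the profit-maximizing output is on the rising part of MC, so x* = 6.
Check: AVC at x = 6 is $40 ≤ P, so revenue covers variable cost.
Profit = P·x − TC = 88·6 − 672 = -$144, a loss, but smaller than the $432 fixed cost the firm would lose by shutting down.

Produce at x = 6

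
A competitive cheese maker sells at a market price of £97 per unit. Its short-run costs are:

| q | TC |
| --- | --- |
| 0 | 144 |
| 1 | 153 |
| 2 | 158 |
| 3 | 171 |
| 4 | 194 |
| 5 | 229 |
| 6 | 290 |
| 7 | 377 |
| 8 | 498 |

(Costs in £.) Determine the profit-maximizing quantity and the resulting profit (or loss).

Tabulate TR − TC: q=0: -144; q=1: -56; q=2: 36; q=3: 120; q=4: 194; q=5: 256; q=6: 292; q=7: 302; q=8: 278.
Profit is maximized at q = 7. AVC there is 233/7 = £33.29 ≤ P, so producing beats shutting down (which would give -£144).

q = 7; profit = £302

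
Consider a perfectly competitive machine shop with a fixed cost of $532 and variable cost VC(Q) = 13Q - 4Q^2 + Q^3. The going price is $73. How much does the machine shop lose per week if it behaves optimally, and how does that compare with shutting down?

Profit = -$244 at Q = 6

AVC = 13 - 4Q + Q^2 has its minimum $9 at Q = 2; price $73 clears that bar, so the firm operates.
With MC = 13 - 8Q + 3Q^2, P = MC on the upward-sloping part at Q* = 6.
TR = 73·6 = 438. TC = 532 + 150 = 682. Profit = 438 − 682 = -$244.
That loss of $244 beats the $532 the firm would lose by shutting down; producing recovers $288 of fixed cost.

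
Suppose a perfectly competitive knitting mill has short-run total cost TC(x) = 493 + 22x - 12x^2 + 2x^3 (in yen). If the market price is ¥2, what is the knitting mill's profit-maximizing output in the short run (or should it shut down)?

Variable cost is VC = 22x - 12x^2 + 2x^3, so AVC = VC/x = 22 - 12x + 2x^2 and MC = dTC/dx = 22 - 24x + 6x^2.
AVC is minimized where dAVC/dx = -12 + 4x = 0, at x = 3; min AVC = 22 - 12·3 + 2·3^2 = ¥4.
With P < min AVC (¥2 < ¥4), every unit sold adds to the loss.
The firm minimizes its loss by shutting down and losing only its fixed cost of ¥493.

Shut down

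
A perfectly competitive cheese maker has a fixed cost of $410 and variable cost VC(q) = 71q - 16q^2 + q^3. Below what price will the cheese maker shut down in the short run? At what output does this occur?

$7 per unit, at q = 8

Short-run supply begins at min AVC. From VC = 71q - 16q^2 + q^3, AVC = 71 - 16q + q^2.
At the minimum of AVC, MC = AVC. MC = 71 - 32q + 3q^2; setting MC = AVC gives 2q^2 - 16q = 0, so q = 8. min AVC = 7.
So the shutdown price is $7.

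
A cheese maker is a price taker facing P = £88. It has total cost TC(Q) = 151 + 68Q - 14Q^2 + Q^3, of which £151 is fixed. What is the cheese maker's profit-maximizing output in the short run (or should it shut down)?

Produce at Q = 10

Variable cost is VC = 68Q - 14Q^2 + Q^3, so AVC = VC/Q = 68 - 14Q + Q^2 and MC = dTC/dQ = 68 - 28Q + 3Q^2.
The AVC parabola has its vertex at Q = 14/2 = 7, where AVC = 68 - 14·7 + 7^2 = £19.
Because £88 ≥ £19, revenue can cover variable cost; the firm operates.
Solving P = MC: -20 - 28Q + 3Q^2 = 0 ⇒ Q = -2/3 or 10. On the upward-sloping branch, Q* = 10.
Check: AVC at Q = 10 is £28 ≤ P, so revenue covers variable cost.
Profit = P·Q − TC = 88·10 − 431 = £449.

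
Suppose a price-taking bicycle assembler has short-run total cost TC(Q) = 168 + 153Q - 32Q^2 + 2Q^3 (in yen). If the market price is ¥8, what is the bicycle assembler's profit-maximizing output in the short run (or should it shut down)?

Strip out fixed cost: VC = 153Q - 32Q^2 + 2Q^3. Then AVC = 153 - 32Q + 2Q^2 and MC = 153 - 64Q + 6Q^2.
AVC is minimized where dAVC/dQ = -32 + 4Q = 0, at Q = 8; min AVC = 153 - 32·8 + 2·8^2 = ¥25.
P = ¥8 lies below min AVC = ¥25; no output level covers variable cost.
The firm minimizes its loss by shutting down and losing only its fixed cost of ¥168.

Shut down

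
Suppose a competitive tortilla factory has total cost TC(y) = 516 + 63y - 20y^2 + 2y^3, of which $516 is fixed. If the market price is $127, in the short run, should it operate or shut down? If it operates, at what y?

Produce at y = 8

Variable cost is VC = 63y - 20y^2 + 2y^3, so AVC = VC/y = 63 - 20y + 2y^2 and MC = dTC/dy = 63 - 40y + 6y^2.
The AVC parabola has its vertex at y = 20/4 = 5, where AVC = 63 - 20·5 + 2·5^2 = $13.
Because $127 ≥ $13, revenue can cover variable cost; the firm operates.
Solving P = MC: -64 - 40y + 6y^2 = 0 ⇒ y = -4/3 or 8. On the upward-sloping branch, y* = 8.
Check: AVC at y = 8 is $31 ≤ P, so revenue covers variable cost.
Profit = P·y − TC = 127·8 − 764 = $252.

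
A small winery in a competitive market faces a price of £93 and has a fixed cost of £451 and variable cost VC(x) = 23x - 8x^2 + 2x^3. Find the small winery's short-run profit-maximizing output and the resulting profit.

AVC = 23 - 8x + 2x^2; min AVC = £15 at x = 2. Since P = £93 ≥ min AVC, the firm produces.
With MC = 23 - 16x + 6x^2, P = MC on the upward-sloping part at x* = 5.
TR = 93·5 = 465. TC = 451 + 165 = 616. Profit = 465 − 616 = -£151.
That loss of £151 beats the £451 the firm would lose by shutting down; producing recovers £300 of fixed cost.

Profit = -£151 at x = 5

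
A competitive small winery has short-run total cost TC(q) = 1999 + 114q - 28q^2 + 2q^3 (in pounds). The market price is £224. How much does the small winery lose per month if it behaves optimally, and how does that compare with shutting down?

Profit = -£63 at q = 11

AVC = 114 - 28q + 2q^2 has its minimum £16 at q = 7; price £224 clears that bar, so the firm operates.
MC = 114 - 56q + 6q^2. Setting P = MC and taking the root on the rising branch gives q* = 11.
TR = 224·11 = 2464. TC = 1999 + 528 = 2527. Profit = 2464 − 2527 = -£63.
Shutting down would mean losing the fixed cost of £1999, so operating at a loss of £63 is better by £1936.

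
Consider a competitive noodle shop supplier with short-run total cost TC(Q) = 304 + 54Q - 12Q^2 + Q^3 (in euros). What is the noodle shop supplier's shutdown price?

The shutdown price is the minimum of AVC. VC = 54Q - 12Q^2 + Q^3, so AVC = 54 - 12Q + Q^2.
dAVC/dQ = -12 + 2Q = 0 gives Q = 6. min AVC = 54 - 12·6 + 6^2 = 18.
The firm shuts down for any P below €18.

€18 per unit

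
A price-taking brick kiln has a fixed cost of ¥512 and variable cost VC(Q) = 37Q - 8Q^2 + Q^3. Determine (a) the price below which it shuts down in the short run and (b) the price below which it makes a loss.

AVC = 37 - 8Q + Q^2; minimized at Q = 4, giving min AVC = ¥21. That is the shutdown price.
ATC = 512/Q + 37 - 8Q + Q^2. Setting dATC/dQ = −512/Q^2 − 8 + 2Q = 0 gives Q = 8 (since 2·8^3 − 8·8^2 = 512).
min ATC = 512/8 + 37 − 8·8 + 8^2 = ¥101. That is the break-even price.
Between these two prices the firm operates at a loss; above ¥101 it earns a profit.

Shutdown price = ¥21; break-even price = ¥101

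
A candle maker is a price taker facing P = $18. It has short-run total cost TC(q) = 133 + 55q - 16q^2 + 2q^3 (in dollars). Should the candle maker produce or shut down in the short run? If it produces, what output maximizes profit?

Variable cost is VC = 55q - 16q^2 + 2q^3, so AVC = VC/q = 55 - 16q + 2q^2 and MC = dTC/dq = 55 - 32q + 6q^2.
AVC is minimized where dAVC/dq = -16 + 4q = 0, at q = 4; min AVC = 55 - 16·4 + 2·4^2 = $23.
With P < min AVC ($18 < $23), every unit sold adds to the loss.
The firm minimizes its loss by shutting down and losing only its fixed cost of $133.

Shut down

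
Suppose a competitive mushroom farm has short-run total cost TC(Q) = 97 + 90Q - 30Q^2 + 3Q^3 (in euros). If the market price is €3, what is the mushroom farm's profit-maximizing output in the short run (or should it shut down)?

Shut down

Strip out fixed cost: VC = 90Q - 30Q^2 + 3Q^3. Then AVC = 90 - 30Q + 3Q^2 and MC = 90 - 60Q + 9Q^2.
The AVC parabola has its vertex at Q = 30/6 = 5, where AVC = 90 - 30·5 + 3·5^2 = €15.
P = €3 lies below min AVC = €15; no output level covers variable cost.
Shutting down limits the loss to fixed cost, €97.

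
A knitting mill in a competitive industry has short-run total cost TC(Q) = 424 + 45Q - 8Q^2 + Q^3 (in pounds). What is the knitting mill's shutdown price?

The firm shuts down when price falls below the minimum of average variable cost. AVC = VC/Q = 45 - 8Q + Q^2.
dAVC/dQ = -8 + 2Q = 0 gives Q = 4. min AVC = 45 - 8·4 + 4^2 = 29.
The firm shuts down for any P below £29.

£29 per unit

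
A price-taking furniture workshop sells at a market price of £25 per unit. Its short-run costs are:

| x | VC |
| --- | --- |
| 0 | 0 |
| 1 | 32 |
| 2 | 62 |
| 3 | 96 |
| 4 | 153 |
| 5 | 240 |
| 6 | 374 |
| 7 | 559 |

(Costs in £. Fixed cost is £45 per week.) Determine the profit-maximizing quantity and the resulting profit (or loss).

Tabulate TR − TC: x=0: -45; x=1: -52; x=2: -57; x=3: -66; x=4: -98; x=5: -160; x=6: -269; x=7: -429.
Profit is highest at x = 0. Equivalently, the lowest AVC in the table is 62/2 ≈ £31 at x = 2, and P = £25 falls below it — price never covers variable cost, so the firm shuts down and loses only its fixed cost.

x = 0 (shut down); profit = -£45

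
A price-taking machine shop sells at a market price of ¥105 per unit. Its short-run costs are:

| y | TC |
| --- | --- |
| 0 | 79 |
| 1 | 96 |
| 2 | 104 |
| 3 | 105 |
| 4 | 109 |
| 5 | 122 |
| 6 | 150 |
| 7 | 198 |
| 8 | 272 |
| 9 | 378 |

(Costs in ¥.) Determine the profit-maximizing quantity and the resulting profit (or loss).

Tabulate TR − TC: y=0: -79; y=1: 9; y=2: 106; y=3: 210; y=4: 311; y=5: 403; y=6: 480; y=7: 537; y=8: 568; y=9: 567.
Profit is maximized at y = 8. AVC there is 193/8 = ¥24.12 ≤ P, so producing beats shutting down (which would give -¥79).

y = 8; profit = ¥568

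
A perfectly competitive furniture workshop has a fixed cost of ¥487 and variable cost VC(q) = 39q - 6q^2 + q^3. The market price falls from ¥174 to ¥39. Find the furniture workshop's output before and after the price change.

AVC = 39 - 6q + q^2, minimized at q = 3 where min AVC = ¥30. MC = 39 - 12q + 3q^2.
With P = ¥174 above the shutdown price, P = MC gives q = 9.
At P = ¥39 ≥ min AVC, set P = MC: q = 4. The firm stays open but cuts output.

Output falls from 9 to 4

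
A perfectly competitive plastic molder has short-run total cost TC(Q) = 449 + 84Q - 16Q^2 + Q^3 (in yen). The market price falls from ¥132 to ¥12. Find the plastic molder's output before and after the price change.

MC = 84 - 32Q + 3Q^2; the shutdown threshold is min AVC = ¥20 (at Q = 8).
With P = ¥132 above the shutdown price, P = MC gives Q = 12.
At P = ¥12 < min AVC = ¥20, price no longer covers variable cost at any output, so the firm shuts down: Q = 0.

Output falls from 12 to 0 (the firm shuts down)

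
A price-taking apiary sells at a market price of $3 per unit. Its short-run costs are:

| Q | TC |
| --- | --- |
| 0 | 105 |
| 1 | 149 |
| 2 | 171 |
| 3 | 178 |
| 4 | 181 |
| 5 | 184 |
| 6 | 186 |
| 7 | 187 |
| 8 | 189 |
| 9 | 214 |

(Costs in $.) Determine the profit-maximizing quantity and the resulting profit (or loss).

Profit at each row (π = 3Q − TC): Q=0: -105; Q=1: -146; Q=2: -165; Q=3: -169; Q=4: -169; Q=5: -169; Q=6: -168; Q=7: -166; Q=8: -165; Q=9: -187.
Profit is highest at Q = 0. Equivalently, the lowest AVC in the table is 84/8 ≈ $10.50 at Q = 8, and P = $3 falls below it — price never covers variable cost, so the firm shuts down and loses only its fixed cost.

Q = 0 (shut down); profit = -$105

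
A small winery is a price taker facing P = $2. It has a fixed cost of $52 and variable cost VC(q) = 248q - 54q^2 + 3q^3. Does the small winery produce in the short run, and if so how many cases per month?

From TC, MC = TC'(q) = 248 - 108q + 9q^2 and AVC = VC/q = 248 - 54q + 3q^2.
AVC is minimized where dAVC/dq = -54 + 6q = 0, at q = 9; min AVC = 248 - 54·9 + 3·9^2 = $5.
P = $2 lies below min AVC = $5; no output level covers variable cost.
Shutting down limits the loss to fixed cost, $52.

Shut down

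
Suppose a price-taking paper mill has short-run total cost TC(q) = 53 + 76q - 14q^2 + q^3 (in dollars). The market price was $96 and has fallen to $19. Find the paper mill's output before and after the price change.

Output falls from 10 to 0 (the firm shuts down)

AVC = 76 - 14q + q^2, minimized at q = 7 where min AVC = $27. MC = 76 - 28q + 3q^2.
With P = $96 above the shutdown price, P = MC gives q = 10.
At P = $19 < min AVC = $27, price no longer covers variable cost at any output, so the firm shuts down: q = 0.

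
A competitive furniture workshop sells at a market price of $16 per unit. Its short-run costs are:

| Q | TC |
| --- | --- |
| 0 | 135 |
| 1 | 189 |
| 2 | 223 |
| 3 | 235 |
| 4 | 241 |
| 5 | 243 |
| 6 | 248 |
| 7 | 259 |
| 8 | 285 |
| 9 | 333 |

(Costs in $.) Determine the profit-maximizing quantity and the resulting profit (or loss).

Q = 0 (shut down); profit = -$135

Tabulate TR − TC: Q=0: -135; Q=1: -173; Q=2: -191; Q=3: -187; Q=4: -177; Q=5: -163; Q=6: -152; Q=7: -147; Q=8: -157; Q=9: -189.
Profit is highest at Q = 0. Equivalently, the lowest AVC in the table is 124/7 ≈ $17.71 at Q = 7, and P = $16 falls below it — price never covers variable cost, so the firm shuts down and loses only its fixed cost.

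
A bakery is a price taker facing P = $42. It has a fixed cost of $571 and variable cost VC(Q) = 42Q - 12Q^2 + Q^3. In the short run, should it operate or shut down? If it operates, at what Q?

From TC, MC = TC'(Q) = 42 - 24Q + 3Q^2 and AVC = VC/Q = 42 - 12Q + Q^2.
AVC hits its minimum where MC = AVC, at Q = 6, giving min AVC = 42 - 12·6 + 6^2 = $6.
Because $42 ≥ $6, revenue can cover variable cost; the firm operates.
P = MC gives -24Q + 3Q^2 = 0, with roots 0 and 8. Take the larger (rising MC): Q* = 8.
Check: AVC at Q = 8 is $10 ≤ P, so revenue covers variable cost.
Profit = P·Q − TC = 42·8 − 651 = -$315, a loss, but smaller than the $571 fixed cost the firm would lose by shutting down.

Produce at Q = 8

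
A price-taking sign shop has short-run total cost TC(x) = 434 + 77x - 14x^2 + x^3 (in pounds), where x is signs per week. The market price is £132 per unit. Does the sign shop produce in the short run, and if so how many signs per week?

Produce at x = 11

From TC, MC = TC'(x) = 77 - 28x + 3x^2 and AVC = VC/x = 77 - 14x + x^2.
AVC hits its minimum where MC = AVC, at x = 7, giving min AVC = 77 - 14·7 + 7^2 = £28.
Because £132 ≥ £28, revenue can cover variable cost; the firm operates.
P = MC gives -55 - 28x + 3x^2 = 0, with roots -5/3 and 11. Take the larger (rising MC): x* = 11.
Check: AVC at x = 11 is £44 ≤ P, so revenue covers variable cost.
Profit = P·x − TC = 132·11 − 918 = £534.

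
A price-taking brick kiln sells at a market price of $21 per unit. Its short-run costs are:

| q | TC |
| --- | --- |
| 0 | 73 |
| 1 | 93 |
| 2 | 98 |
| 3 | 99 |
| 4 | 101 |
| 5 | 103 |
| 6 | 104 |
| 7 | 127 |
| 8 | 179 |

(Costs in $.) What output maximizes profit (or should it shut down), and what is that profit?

q = 6; profit = $22

Tabulate TR − TC: q=0: -73; q=1: -72; q=2: -56; q=3: -36; q=4: -17; q=5: 2; q=6: 22; q=7: 20; q=8: -11.
Profit is maximized at q = 6. AVC there is 31/6 = $5.17 ≤ P, so producing beats shutting down (which would give -$73).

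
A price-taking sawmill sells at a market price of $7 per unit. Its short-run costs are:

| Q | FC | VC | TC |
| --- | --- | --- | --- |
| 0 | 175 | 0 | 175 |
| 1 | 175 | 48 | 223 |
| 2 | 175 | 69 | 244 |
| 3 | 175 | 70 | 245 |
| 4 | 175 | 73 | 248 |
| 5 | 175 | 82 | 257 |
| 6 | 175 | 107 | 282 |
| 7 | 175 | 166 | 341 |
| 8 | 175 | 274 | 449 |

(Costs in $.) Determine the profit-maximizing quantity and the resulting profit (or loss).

Tabulate TR − TC: Q=0: -175; Q=1: -216; Q=2: -230; Q=3: -224; Q=4: -220; Q=5: -222; Q=6: -240; Q=7: -292; Q=8: -393.
Profit is highest at Q = 0. Equivalently, the lowest AVC in the table is 82/5 ≈ $16.40 at Q = 5, and P = $7 falls below it — price never covers variable cost, so the firm shuts down and loses only its fixed cost.

Q = 0 (shut down); profit = -$175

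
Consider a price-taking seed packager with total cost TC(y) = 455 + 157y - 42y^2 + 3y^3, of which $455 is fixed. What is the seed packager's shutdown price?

The shutdown price is the minimum of AVC. VC = 157y - 42y^2 + 3y^3, so AVC = 157 - 42y + 3y^2.
At the minimum of AVC, MC = AVC. MC = 157 - 84y + 9y^2; setting MC = AVC gives 6y^2 - 42y = 0, so y = 7. min AVC = 10.
So the shutdown price is $10.

$10 per unit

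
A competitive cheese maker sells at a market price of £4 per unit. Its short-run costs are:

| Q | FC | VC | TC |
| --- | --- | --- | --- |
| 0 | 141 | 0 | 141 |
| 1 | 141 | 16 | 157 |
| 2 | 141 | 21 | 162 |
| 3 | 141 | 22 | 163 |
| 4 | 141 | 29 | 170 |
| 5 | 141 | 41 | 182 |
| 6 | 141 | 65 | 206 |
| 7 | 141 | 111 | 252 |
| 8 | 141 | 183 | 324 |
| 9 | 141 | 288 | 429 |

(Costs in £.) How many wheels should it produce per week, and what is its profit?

Q = 0 (shut down); profit = -£141

Tabulate TR − TC: Q=0: -141; Q=1: -153; Q=2: -154; Q=3: -151; Q=4: -154; Q=5: -162; Q=6: -182; Q=7: -224; Q=8: -292; Q=9: -393.
Profit is highest at Q = 0. Equivalently, the lowest AVC in the table is 29/4 ≈ £7.25 at Q = 4, and P = £4 falls below it — price never covers variable cost, so the firm shuts down and loses only its fixed cost.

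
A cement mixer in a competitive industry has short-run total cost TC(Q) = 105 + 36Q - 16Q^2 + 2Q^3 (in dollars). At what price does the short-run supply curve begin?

$4 per unit

The shutdown price is the minimum of AVC. VC = 36Q - 16Q^2 + 2Q^3, so AVC = 36 - 16Q + 2Q^2.
dAVC/dQ = -16 + 4Q = 0 gives Q = 4. min AVC = 36 - 16·4 + 2·4^2 = 4.
For P < $4 the firm produces nothing.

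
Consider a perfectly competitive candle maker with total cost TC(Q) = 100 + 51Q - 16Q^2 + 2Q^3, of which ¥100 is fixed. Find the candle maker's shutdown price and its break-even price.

Shutdown price = min AVC. AVC = 51 - 16Q + 2Q^2, with vertex at Q = 4 and minimum ¥19.
ATC = 100/Q + 51 - 16Q + 2Q^2. Setting dATC/dQ = −100/Q^2 − 16 + 4Q = 0 gives Q = 5 (since 4·5^3 − 16·5^2 = 100).
min ATC = 100/5 + 51 − 16·5 + 2·5^2 = ¥41. That is the break-even price.
For ¥19 ≤ P < ¥41 the firm produces at a loss; below ¥19 it shuts down.

Shutdown price = ¥19; break-even price = ¥41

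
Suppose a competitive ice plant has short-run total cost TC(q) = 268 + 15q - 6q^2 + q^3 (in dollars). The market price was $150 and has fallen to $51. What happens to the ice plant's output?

MC = 15 - 12q + 3q^2; the shutdown threshold is min AVC = $6 (at q = 3).
At P = $150 ≥ min AVC, set P = MC on the rising branch: q = 9.
At P = $51 ≥ min AVC, set P = MC: q = 6. The firm stays open but cuts output.

Output falls from 9 to 6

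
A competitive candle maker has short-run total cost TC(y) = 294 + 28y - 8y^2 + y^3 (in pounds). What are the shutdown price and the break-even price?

AVC = 28 - 8y + y^2; minimized at y = 4, giving min AVC = £12. That is the shutdown price.
ATC = 294/y + 28 - 8y + y^2. Setting dATC/dy = −294/y^2 − 8 + 2y = 0 gives y = 7 (since 2·7^3 − 8·7^2 = 294).
min ATC = 294/7 + 28 − 8·7 + 7^2 = £63. That is the break-even price.
Between these two prices the firm operates at a loss; above £63 it earns a profit.

Shutdown price = £12; break-even price = £63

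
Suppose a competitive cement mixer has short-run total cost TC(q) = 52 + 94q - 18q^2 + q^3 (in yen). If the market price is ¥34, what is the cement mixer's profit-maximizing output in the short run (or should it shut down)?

Strip out fixed cost: VC = 94q - 18q^2 + q^3. Then AVC = 94 - 18q + q^2 and MC = 94 - 36q + 3q^2.
The AVC parabola has its vertex at q = 18/2 = 9, where AVC = 94 - 18·9 + 9^2 = ¥13.
Because ¥34 ≥ ¥13, revenue can cover variable cost; the firm operates.
Solving P = MC: 60 - 36q + 3q^2 = 0 ⇒ q = 2 or 10. On the upward-sloping branch, q* = 10.
Check: AVC at q = 10 is ¥14 ≤ P, so revenue covers variable cost.
Profit = P·q − TC = 34·10 − 192 = ¥148.

Produce at q = 10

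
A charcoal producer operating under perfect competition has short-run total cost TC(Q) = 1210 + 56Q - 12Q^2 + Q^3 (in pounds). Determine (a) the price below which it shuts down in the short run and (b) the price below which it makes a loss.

AVC = 56 - 12Q + Q^2; minimized at Q = 6, giving min AVC = £20. That is the shutdown price.
ATC = 1210/Q + 56 - 12Q + Q^2. Setting dATC/dQ = −1210/Q^2 − 12 + 2Q = 0 gives Q = 11 (since 2·11^3 − 12·11^2 = 1210).
min ATC = 1210/11 + 56 − 12·11 + 11^2 = £155. That is the break-even price.
For £20 ≤ P < £155 the firm produces at a loss; below £20 it shuts down.

Shutdown price = £20; break-even price = £155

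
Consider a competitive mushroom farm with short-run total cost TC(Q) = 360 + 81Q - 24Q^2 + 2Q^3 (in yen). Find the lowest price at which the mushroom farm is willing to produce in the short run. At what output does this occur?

¥9 per unit, at Q = 6

The shutdown price is the minimum of AVC. VC = 81Q - 24Q^2 + 2Q^3, so AVC = 81 - 24Q + 2Q^2.
dAVC/dQ = -24 + 4Q = 0 gives Q = 6. min AVC = 81 - 24·6 + 2·6^2 = 9.
So the shutdown price is ¥9.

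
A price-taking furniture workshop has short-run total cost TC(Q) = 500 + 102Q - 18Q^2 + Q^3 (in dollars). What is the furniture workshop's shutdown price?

The firm shuts down when price falls below the minimum of average variable cost. AVC = VC/Q = 102 - 18Q + Q^2.
dAVC/dQ = -18 + 2Q = 0 gives Q = 9. min AVC = 102 - 18·9 + 9^2 = 21.
The firm shuts down for any P below $21.

$21 per unit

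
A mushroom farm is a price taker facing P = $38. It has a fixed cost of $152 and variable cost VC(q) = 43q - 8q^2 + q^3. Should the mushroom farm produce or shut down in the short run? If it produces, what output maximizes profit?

Strip out fixed cost: VC = 43q - 8q^2 + q^3. Then AVC = 43 - 8q + q^2 and MC = 43 - 16q + 3q^2.
AVC hits its minimum where MC = AVC, at q = 4, giving min AVC = 43 - 8·4 + 4^2 = $27.
Since P = $38 ≥ min AVC = $27, price covers variable cost and the firm should produce.
Solving P = MC: 5 - 16q + 3q^2 = 0 ⇒ q = 1/3 or 5. On the upward-sloping branch, q* = 5.
Check: AVC at q = 5 is $28 ≤ P, so revenue covers variable cost.
Profit = P·q − TC = 38·5 − 292 = -$102, a loss, but smaller than the $152 fixed cost the firm would lose by shutting down.

Produce at q = 5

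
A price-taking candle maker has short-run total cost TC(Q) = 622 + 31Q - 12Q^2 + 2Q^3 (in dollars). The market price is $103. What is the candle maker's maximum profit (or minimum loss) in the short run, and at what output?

Profit = -$190 at Q = 6

AVC = 31 - 12Q + 2Q^2; min AVC = $13 at Q = 3. Since P = $103 ≥ min AVC, the firm produces.
MC = 31 - 24Q + 6Q^2. Setting P = MC and taking the root on the rising branch gives Q* = 6.
TR = 103·6 = 618. TC = 622 + 186 = 808. Profit = 618 − 808 = -$190.
That loss of $190 beats the $622 the firm would lose by shutting down; producing recovers $432 of fixed cost.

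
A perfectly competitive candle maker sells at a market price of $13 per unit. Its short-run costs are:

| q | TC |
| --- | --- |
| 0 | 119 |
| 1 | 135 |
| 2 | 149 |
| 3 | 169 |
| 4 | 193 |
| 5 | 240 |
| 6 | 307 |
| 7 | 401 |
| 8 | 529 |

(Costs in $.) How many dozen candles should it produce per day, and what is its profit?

q = 0 (shut down); profit = -$119

Tabulate TR − TC: q=0: -119; q=1: -122; q=2: -123; q=3: -130; q=4: -141; q=5: -175; q=6: -229; q=7: -310; q=8: -425.
Profit is highest at q = 0. Equivalently, the lowest AVC in the table is 30/2 ≈ $15 at q = 2, and P = $13 falls below it — price never covers variable cost, so the firm shuts down and loses only its fixed cost.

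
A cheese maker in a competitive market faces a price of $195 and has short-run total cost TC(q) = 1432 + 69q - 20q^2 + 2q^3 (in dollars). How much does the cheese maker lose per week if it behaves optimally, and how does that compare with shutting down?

AVC = 69 - 20q + 2q^2 has its minimum $19 at q = 5; price $195 clears that bar, so the firm operates.
With MC = 69 - 40q + 6q^2, P = MC on the upward-sloping part at q* = 9.
TR = 195·9 = 1755. TC = 1432 + 459 = 1891. Profit = 1755 − 1891 = -$136.
That loss of $136 beats the $1432 the firm would lose by shutting down; producing recovers $1296 of fixed cost.

Profit = -$136 at q = 9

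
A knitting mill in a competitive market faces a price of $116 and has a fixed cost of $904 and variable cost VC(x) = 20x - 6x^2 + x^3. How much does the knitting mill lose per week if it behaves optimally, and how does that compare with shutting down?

Profit = -$264 at x = 8

AVC = 20 - 6x + x^2; min AVC = $11 at x = 3. Since P = $116 ≥ min AVC, the firm produces.
MC = 20 - 12x + 3x^2. Setting P = MC and taking the root on the rising branch gives x* = 8.
TR = 116·8 = 928. TC = 904 + 288 = 1192. Profit = 928 − 1192 = -$264.
Shutting down would mean losing the fixed cost of $904, so operating at a loss of $264 is better by $640.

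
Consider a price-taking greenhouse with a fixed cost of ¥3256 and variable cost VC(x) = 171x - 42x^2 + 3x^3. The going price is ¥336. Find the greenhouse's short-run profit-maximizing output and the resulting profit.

AVC = 171 - 42x + 3x^2 has its minimum ¥24 at x = 7; price ¥336 clears that bar, so the firm operates.
MC = 171 - 84x + 9x^2. Setting P = MC and taking the root on the rising branch gives x* = 11.
TR = 336·11 = 3696. TC = 3256 + 792 = 4048. Profit = 3696 − 4048 = -¥352.
That loss of ¥352 beats the ¥3256 the firm would lose by shutting down; producing recovers ¥2904 of fixed cost.

Profit = -¥352 at x = 11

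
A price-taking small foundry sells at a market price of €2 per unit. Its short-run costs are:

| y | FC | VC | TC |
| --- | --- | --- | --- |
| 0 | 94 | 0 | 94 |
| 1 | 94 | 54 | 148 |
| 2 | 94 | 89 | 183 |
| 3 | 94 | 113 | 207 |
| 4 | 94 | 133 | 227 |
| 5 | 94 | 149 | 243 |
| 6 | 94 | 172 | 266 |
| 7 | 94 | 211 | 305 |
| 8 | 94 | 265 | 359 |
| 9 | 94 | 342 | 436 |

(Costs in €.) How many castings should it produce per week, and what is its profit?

y = 0 (shut down); profit = -€94

Tabulate TR − TC: y=0: -94; y=1: -146; y=2: -179; y=3: -201; y=4: -219; y=5: -233; y=6: -254; y=7: -291; y=8: -343; y=9: -418.
Profit is highest at y = 0. Equivalently, the lowest AVC in the table is 172/6 ≈ €28.67 at y = 6, and P = €2 falls below it — price never covers variable cost, so the firm shuts down and loses only its fixed cost.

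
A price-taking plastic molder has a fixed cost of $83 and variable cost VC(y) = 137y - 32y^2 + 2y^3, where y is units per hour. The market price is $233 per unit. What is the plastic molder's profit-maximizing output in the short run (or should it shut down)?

Strip out fixed cost: VC = 137y - 32y^2 + 2y^3. Then AVC = 137 - 32y + 2y^2 and MC = 137 - 64y + 6y^2.
AVC is minimized where dAVC/dy = -32 + 4y = 0, at y = 8; min AVC = 137 - 32·8 + 2·8^2 = $9.
Because $233 ≥ $9, revenue can cover variable cost; the firm operates.
P = MC gives -96 - 64y + 6y^2 = 0, with roots -4/3 and 12. Take the larger (rising MC): y* = 12.
Check: AVC at y = 12 is $41 ≤ P, so revenue covers variable cost.
Profit = P·y − TC = 233·12 − 575 = $2221.

Produce at y = 12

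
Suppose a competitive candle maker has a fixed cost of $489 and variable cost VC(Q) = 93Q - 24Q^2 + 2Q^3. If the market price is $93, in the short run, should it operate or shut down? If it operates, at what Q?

Variable cost is VC = 93Q - 24Q^2 + 2Q^3, so AVC = VC/Q = 93 - 24Q + 2Q^2 and MC = dTC/dQ = 93 - 48Q + 6Q^2.
AVC hits its minimum where MC = AVC, at Q = 6, giving min AVC = 93 - 24·6 + 2·6^2 = $21.
Since P = $93 ≥ min AVC = $21, price covers variable cost and the firm should produce.
P = MC gives -48Q + 6Q^2 = 0, with roots 0 and 8. Take the larger (rising MC): Q* = 8.
Check: AVC at Q = 8 is $29 ≤ P, so revenue covers variable cost.
Profit = P·Q − TC = 93·8 − 721 = $23.

Produce at Q = 8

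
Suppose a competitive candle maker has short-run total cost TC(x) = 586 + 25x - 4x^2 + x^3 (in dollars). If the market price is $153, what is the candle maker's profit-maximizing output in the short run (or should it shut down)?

Strip out fixed cost: VC = 25x - 4x^2 + x^3. Then AVC = 25 - 4x + x^2 and MC = 25 - 8x + 3x^2.
AVC is minimized where dAVC/dx = -4 + 2x = 0, at x = 2; min AVC = 25 - 4·2 + 2^2 = $21.
P = $153 exceeds min AVC = $21, so the firm stays open.
P = MC gives -128 - 8x + 3x^2 = 0, with roots -16/3 and 8. Take the larger (rising MC): x* = 8.
Check: AVC at x = 8 is $57 ≤ P, so revenue covers variable cost.
Profit = P·x − TC = 153·8 − 1042 = $182.

Produce at x = 8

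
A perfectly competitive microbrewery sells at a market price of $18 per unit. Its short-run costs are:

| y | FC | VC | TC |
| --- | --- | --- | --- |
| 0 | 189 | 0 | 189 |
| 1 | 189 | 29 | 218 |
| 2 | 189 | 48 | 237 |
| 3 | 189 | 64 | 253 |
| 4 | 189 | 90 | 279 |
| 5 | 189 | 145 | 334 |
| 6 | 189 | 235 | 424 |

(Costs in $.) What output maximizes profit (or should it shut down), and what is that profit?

Compute π = P·y − TC at each output: y=0: -189; y=1: -200; y=2: -201; y=3: -199; y=4: -207; y=5: -244; y=6: -316.
Profit is highest at y = 0. Equivalently, the lowest AVC in the table is 64/3 ≈ $21.33 at y = 3, and P = $18 falls below it — price never covers variable cost, so the firm shuts down and loses only its fixed cost.

y = 0 (shut down); profit = -$189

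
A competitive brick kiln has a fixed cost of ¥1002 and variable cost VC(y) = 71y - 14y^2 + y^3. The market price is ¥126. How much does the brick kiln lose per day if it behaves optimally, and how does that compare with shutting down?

Profit = -¥34 at y = 11

AVC = 71 - 14y + y^2 has its minimum ¥22 at y = 7; price ¥126 clears that bar, so the firm operates.
With MC = 71 - 28y + 3y^2, P = MC on the upward-sloping part at y* = 11.
TR = 126·11 = 1386. TC = 1002 + 418 = 1420. Profit = 1386 − 1420 = -¥34.
By producing, the firm covers all variable cost plus ¥968 of fixed cost; shutting down would lose the full ¥1002.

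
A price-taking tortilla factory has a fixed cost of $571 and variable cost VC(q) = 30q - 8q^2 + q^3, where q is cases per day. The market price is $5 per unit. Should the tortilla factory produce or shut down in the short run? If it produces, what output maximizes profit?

Shut down

Variable cost is VC = 30q - 8q^2 + q^3, so AVC = VC/q = 30 - 8q + q^2 and MC = dTC/dq = 30 - 16q + 3q^2.
AVC hits its minimum where MC = AVC, at q = 4, giving min AVC = 30 - 8·4 + 4^2 = $14.
With P < min AVC ($5 < $14), every unit sold adds to the loss.
The firm minimizes its loss by shutting down and losing only its fixed cost of $571.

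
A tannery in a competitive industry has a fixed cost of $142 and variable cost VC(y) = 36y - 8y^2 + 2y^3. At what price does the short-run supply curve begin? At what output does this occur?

$28 per unit, at y = 2

The shutdown price is the minimum of AVC. VC = 36y - 8y^2 + 2y^3, so AVC = 36 - 8y + 2y^2.
dAVC/dy = -8 + 4y = 0 gives y = 2. min AVC = 36 - 8·2 + 2·2^2 = 28.
For P < $28 the firm produces nothing.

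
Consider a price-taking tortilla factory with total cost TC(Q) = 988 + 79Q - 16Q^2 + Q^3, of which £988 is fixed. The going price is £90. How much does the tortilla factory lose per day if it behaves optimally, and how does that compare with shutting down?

AVC = 79 - 16Q + Q^2; min AVC = £15 at Q = 8. Since P = £90 ≥ min AVC, the firm produces.
MC = 79 - 32Q + 3Q^2. Setting P = MC and taking the root on the rising branch gives Q* = 11.
TR = 90·11 = 990. TC = 988 + 264 = 1252. Profit = 990 − 1252 = -£262.
Shutting down would mean losing the fixed cost of £988, so operating at a loss of £262 is better by £726.

Profit = -£262 at Q = 11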